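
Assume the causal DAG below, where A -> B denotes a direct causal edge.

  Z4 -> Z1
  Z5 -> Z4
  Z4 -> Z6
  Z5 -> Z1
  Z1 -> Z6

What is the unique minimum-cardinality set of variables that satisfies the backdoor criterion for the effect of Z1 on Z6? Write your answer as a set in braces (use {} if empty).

Variables eligible for adjustment (non-descendants of Z1, excluding Z1 and Z6): {Z4, Z5}.
Backdoor paths from Z1 to Z6:
  P1: Z1 <- Z5 -> Z4 -> Z6
  P2: Z1 <- Z4 -> Z6
The empty set is not sufficient: P1 (Z1 <- Z5 -> Z4 -> Z6) has no collider blocking it and no conditioned non-collider, so it is open.
Try {Z4}:
  P1: blocked at chain node Z4 ∈ conditioning set.
  P2: blocked at fork node Z4 ∈ conditioning set.
{Z4} contains no descendant of Z1 and blocks every backdoor path.
No other singleton works — e.g. {Z5} leaves P2 open — so {Z4} is the unique smallest valid adjustment set.

{Z4}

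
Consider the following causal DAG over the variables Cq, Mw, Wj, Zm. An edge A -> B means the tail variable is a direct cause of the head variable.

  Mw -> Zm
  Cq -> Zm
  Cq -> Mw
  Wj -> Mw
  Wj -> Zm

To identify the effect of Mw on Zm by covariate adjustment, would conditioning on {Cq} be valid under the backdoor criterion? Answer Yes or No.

Backdoor paths from Mw to Zm (paths whose first edge points into Mw):
  P1: Mw <- Wj -> Zm
  P2: Mw <- Cq -> Zm
Condition 1 (no descendant of Mw in the set): holds — descendants of Mw are {Zm}; none are in {Cq}.
Condition 2 (every backdoor path blocked by {Cq}):
  P1: open — no interior node is in the conditioning set.
  P2: blocked at fork node Cq ∈ conditioning set.
{Cq} does not satisfy the backdoor criterion.

No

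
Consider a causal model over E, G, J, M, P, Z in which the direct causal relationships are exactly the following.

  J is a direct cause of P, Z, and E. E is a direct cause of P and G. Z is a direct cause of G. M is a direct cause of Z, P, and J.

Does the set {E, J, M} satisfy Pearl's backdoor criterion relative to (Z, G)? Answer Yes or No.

Yes

Backdoor paths from Z to G (paths whose first edge points into Z):
  P1: Z <- M -> J -> E -> G
  P2: Z <- M -> J -> P <- E -> G
  P3: Z <- M -> P <- J -> E -> G
  P4: Z <- M -> P <- E -> G
  P5: Z <- J <- M -> P <- E -> G
  P6: Z <- J -> E -> G
  P7: Z <- J -> P <- E -> G
Condition 1 (no descendant of Z in the set): holds — descendants of Z are {G}; none are in {E, J, M}.
Condition 2 (every backdoor path blocked by {E, J, M}):
  P1: blocked at fork node M ∈ conditioning set.
  P2: blocked at fork node M ∈ conditioning set.
  P3: blocked at fork node M ∈ conditioning set.
  P4: blocked at fork node M ∈ conditioning set.
  P5: blocked at chain node J ∈ conditioning set.
  P6: blocked at fork node J ∈ conditioning set.
  P7: blocked at fork node J ∈ conditioning set.
{E, J, M} satisfies the backdoor criterion.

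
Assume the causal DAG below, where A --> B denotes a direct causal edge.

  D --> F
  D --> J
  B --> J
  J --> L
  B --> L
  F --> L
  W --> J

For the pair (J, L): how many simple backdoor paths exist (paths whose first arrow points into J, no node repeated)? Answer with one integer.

A backdoor path from J to L is any simple undirected path whose first edge points into J (i.e. leaves J via a parent).
Parents of J: {B, D, W}.
Enumerating:
  P1: J <- D -> F -> L
  P2: J <- B -> L
That exhausts the simple backdoor paths. Count: 2.

2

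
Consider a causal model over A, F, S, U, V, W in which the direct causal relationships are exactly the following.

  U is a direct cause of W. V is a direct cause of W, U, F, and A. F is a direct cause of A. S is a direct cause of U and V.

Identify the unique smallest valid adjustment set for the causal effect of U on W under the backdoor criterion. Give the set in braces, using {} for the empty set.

Variables eligible for adjustment (non-descendants of U, excluding U and W): {A, F, S, V}.
Backdoor paths from U to W:
  P1: U <- S -> V -> W
  P2: U <- V -> W
The empty set is not sufficient: P1 (U <- S -> V -> W) has no collider blocking it and no conditioned non-collider, so it is open.
Try {V}:
  P1: blocked at chain node V ∈ conditioning set.
  P2: blocked at fork node V ∈ conditioning set.
{V} contains no descendant of U and blocks every backdoor path.
No other singleton works — e.g. {S} leaves P2 open — so {V} is the unique smallest valid adjustment set.

{V}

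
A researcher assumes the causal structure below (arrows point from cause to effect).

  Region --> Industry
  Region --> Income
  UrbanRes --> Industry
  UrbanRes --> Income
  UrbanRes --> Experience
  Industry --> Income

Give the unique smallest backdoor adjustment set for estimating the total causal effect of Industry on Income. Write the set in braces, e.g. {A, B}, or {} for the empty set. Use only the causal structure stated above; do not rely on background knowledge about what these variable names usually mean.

{Region, UrbanRes}

Variables eligible for adjustment (non-descendants of Industry, excluding Industry and Income): {Experience, Region, UrbanRes}.
Backdoor paths from Industry to Income:
  P1: Industry <- Region -> Income
  P2: Industry <- UrbanRes -> Income
The empty set is not sufficient: P1 (Industry <- Region -> Income) has no collider blocking it and no conditioned non-collider, so it is open.
Try {Region, UrbanRes}:
  P1: blocked at fork node Region ∈ conditioning set.
  P2: blocked at fork node UrbanRes ∈ conditioning set.
{Region, UrbanRes} contains no descendant of Industry and blocks every backdoor path.
Every element of {Region, UrbanRes} is needed (dropping Region leaves P1 open; dropping UrbanRes leaves P2 open), so no proper subset is valid.
Among all size-2 subsets of the eligible variables, only {Region, UrbanRes} blocks every backdoor path, so it is the unique smallest valid adjustment set.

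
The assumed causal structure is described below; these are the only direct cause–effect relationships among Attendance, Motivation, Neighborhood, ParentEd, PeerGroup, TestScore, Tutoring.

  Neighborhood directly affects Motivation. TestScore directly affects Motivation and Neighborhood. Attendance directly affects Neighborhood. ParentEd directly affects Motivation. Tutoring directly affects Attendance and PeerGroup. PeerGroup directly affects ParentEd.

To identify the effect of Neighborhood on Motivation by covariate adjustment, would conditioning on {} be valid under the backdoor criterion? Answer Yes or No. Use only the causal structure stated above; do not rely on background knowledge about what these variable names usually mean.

Backdoor paths from Neighborhood to Motivation (paths whose first edge points into Neighborhood):
  P1: Neighborhood <- Attendance <- Tutoring -> PeerGroup -> ParentEd -> Motivation
  P2: Neighborhood <- TestScore -> Motivation
Condition 1 (no descendant of Neighborhood in the set): holds — descendants of Neighborhood are {Motivation}; none are in {}.
Condition 2 (every backdoor path blocked by {}):
  P1: open — no interior node is in the conditioning set.
  P2: open — no interior node is in the conditioning set.
{} does not satisfy the backdoor criterion.

No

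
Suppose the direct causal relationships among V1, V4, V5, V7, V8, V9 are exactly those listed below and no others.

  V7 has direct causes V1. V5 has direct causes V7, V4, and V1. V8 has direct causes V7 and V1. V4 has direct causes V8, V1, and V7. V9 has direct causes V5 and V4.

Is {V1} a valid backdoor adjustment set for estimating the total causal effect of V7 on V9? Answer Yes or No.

Backdoor paths from V7 to V9 (paths whose first edge points into V7):
  P1: V7 <- V1 -> V8 -> V4 -> V5 -> V9
  P2: V7 <- V1 -> V8 -> V4 -> V9
  P3: V7 <- V1 -> V4 -> V5 -> V9
  P4: V7 <- V1 -> V4 -> V9
  P5: V7 <- V1 -> V5 <- V4 -> V9
  P6: V7 <- V1 -> V5 -> V9
Condition 1 (no descendant of V7 in the set): holds — descendants of V7 are {V4, V5, V8, V9}; none are in {V1}.
Condition 2 (every backdoor path blocked by {V1}):
  P1: blocked at fork node V1 ∈ conditioning set.
  P2: blocked at fork node V1 ∈ conditioning set.
  P3: blocked at fork node V1 ∈ conditioning set.
  P4: blocked at fork node V1 ∈ conditioning set.
  P5: blocked at fork node V1 ∈ conditioning set.
  P6: blocked at fork node V1 ∈ conditioning set.
{V1} satisfies the backdoor criterion.

Yes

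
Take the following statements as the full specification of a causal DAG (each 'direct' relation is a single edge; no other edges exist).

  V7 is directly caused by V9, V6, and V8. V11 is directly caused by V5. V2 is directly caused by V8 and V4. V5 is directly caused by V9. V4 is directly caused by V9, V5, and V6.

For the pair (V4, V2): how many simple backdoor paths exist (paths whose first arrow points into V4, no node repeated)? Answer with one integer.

A backdoor path from V4 to V2 is any simple undirected path whose first edge points into V4 (i.e. leaves V4 via a parent).
Parents of V4: {V5, V6, V9}.
Enumerating:
  P1: V4 <- V9 -> V7 <- V8 -> V2
  P2: V4 <- V6 -> V7 <- V8 -> V2
  P3: V4 <- V5 <- V9 -> V7 <- V8 -> V2
That exhausts the simple backdoor paths. Count: 3.

3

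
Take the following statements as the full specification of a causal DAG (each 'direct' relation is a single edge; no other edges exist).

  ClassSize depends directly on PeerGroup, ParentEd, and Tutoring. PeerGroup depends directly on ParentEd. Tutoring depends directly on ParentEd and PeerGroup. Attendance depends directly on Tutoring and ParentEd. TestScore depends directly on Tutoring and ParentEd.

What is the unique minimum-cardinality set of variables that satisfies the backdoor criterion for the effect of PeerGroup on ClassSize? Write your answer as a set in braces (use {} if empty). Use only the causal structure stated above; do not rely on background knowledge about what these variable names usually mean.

Variables eligible for adjustment (non-descendants of PeerGroup, excluding PeerGroup and ClassSize): {ParentEd}.
Backdoor paths from PeerGroup to ClassSize:
  P1: PeerGroup <- ParentEd -> Tutoring -> ClassSize
  P2: PeerGroup <- ParentEd -> Attendance <- Tutoring -> ClassSize
  P3: PeerGroup <- ParentEd -> ClassSize
  P4: PeerGroup <- ParentEd -> TestScore <- Tutoring -> ClassSize
The empty set is not sufficient: P1 (PeerGroup <- ParentEd -> Tutoring -> ClassSize) has no collider blocking it and no conditioned non-collider, so it is open.
Try {ParentEd}:
  P1: blocked at fork node ParentEd ∈ conditioning set.
  P2: blocked at fork node ParentEd ∈ conditioning set.
  P3: blocked at fork node ParentEd ∈ conditioning set.
  P4: blocked at fork node ParentEd ∈ conditioning set.
{ParentEd} contains no descendant of PeerGroup and blocks every backdoor path.
{ParentEd} is the unique smallest valid adjustment set.

{ParentEd}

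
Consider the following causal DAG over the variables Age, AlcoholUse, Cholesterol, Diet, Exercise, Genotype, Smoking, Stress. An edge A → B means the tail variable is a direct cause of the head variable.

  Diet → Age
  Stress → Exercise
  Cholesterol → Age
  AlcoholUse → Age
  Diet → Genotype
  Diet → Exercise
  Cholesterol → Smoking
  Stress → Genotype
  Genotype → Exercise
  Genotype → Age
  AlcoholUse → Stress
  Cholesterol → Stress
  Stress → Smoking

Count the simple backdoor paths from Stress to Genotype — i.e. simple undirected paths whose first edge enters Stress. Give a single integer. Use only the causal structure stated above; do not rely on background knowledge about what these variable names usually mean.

6

A backdoor path from Stress to Genotype is any simple undirected path whose first edge points into Stress (i.e. leaves Stress via a parent).
Parents of Stress: {AlcoholUse, Cholesterol}.
Enumerating:
  P1: Stress <- Cholesterol -> Age <- Diet -> Genotype
  P2: Stress <- Cholesterol -> Age <- Diet -> Exercise <- Genotype
  P3: Stress <- Cholesterol -> Age <- Genotype
  P4: Stress <- AlcoholUse -> Age <- Diet -> Genotype
  P5: Stress <- AlcoholUse -> Age <- Diet -> Exercise <- Genotype
  P6: Stress <- AlcoholUse -> Age <- Genotype
That exhausts the simple backdoor paths. Count: 6.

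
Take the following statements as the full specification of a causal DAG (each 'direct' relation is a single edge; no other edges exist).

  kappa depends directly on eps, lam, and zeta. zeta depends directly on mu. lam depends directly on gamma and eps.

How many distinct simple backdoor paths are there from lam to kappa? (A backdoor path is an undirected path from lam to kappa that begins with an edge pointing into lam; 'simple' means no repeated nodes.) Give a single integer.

A backdoor path from lam to kappa is any simple undirected path whose first edge points into lam (i.e. leaves lam via a parent).
Parents of lam: {eps, gamma}.
Enumerating:
  P1: lam <- eps -> kappa
That exhausts the simple backdoor paths. Count: 1.

1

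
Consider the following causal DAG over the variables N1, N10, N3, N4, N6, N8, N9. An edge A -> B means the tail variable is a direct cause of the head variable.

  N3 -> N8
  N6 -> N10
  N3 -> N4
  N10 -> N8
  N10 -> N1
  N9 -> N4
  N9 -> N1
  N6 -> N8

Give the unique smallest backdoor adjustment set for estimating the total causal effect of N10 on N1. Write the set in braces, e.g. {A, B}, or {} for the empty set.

{}

Variables eligible for adjustment (non-descendants of N10, excluding N10 and N1): {N3, N4, N6, N9}.
Backdoor paths from N10 to N1:
  P1: N10 <- N6 -> N8 <- N3 -> N4 <- N9 -> N1
Each backdoor path contains an unconditioned collider, so every path is already blocked with the empty conditioning set:
  P1: blocked at collider N8 (neither it nor any descendant is in the conditioning set).
The empty set is therefore the unique smallest valid set.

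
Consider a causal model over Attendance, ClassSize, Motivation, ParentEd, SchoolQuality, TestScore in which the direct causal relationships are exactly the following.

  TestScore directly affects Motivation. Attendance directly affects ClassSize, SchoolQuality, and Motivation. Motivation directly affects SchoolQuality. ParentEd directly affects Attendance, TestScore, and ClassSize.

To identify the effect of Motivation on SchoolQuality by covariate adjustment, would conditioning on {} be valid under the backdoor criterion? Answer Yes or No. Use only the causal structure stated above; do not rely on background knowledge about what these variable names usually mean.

No

Backdoor paths from Motivation to SchoolQuality (paths whose first edge points into Motivation):
  P1: Motivation <- Attendance -> SchoolQuality
  P2: Motivation <- TestScore <- ParentEd -> Attendance -> SchoolQuality
  P3: Motivation <- TestScore <- ParentEd -> ClassSize <- Attendance -> SchoolQuality
Condition 1 (no descendant of Motivation in the set): holds — descendants of Motivation are {SchoolQuality}; none are in {}.
Condition 2 (every backdoor path blocked by {}):
  P1: open — no interior node is in the conditioning set.
  P2: open — no interior node is in the conditioning set.
  P3: blocked at collider ClassSize (neither it nor any descendant is in the conditioning set).
{} does not satisfy the backdoor criterion.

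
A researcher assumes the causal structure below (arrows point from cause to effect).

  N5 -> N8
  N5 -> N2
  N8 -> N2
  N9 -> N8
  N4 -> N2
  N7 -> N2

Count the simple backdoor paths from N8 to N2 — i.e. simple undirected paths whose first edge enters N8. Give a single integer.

1

A backdoor path from N8 to N2 is any simple undirected path whose first edge points into N8 (i.e. leaves N8 via a parent).
Parents of N8: {N5, N9}.
Enumerating:
  P1: N8 <- N5 -> N2
That exhausts the simple backdoor paths. Count: 1.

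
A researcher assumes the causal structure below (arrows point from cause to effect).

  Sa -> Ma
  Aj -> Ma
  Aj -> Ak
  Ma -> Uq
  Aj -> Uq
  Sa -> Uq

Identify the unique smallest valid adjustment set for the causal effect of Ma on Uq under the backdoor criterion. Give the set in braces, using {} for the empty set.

Variables eligible for adjustment (non-descendants of Ma, excluding Ma and Uq): {Aj, Ak, Sa}.
Backdoor paths from Ma to Uq:
  P1: Ma <- Aj -> Uq
  P2: Ma <- Sa -> Uq
The empty set is not sufficient: P1 (Ma <- Aj -> Uq) has no collider blocking it and no conditioned non-collider, so it is open.
Try {Aj, Sa}:
  P1: blocked at fork node Aj ∈ conditioning set.
  P2: blocked at fork node Sa ∈ conditioning set.
{Aj, Sa} contains no descendant of Ma and blocks every backdoor path.
Every element of {Aj, Sa} is needed (dropping Aj leaves P1 open; dropping Sa leaves P2 open), so no proper subset is valid.
Among all size-2 subsets of the eligible variables, only {Aj, Sa} blocks every backdoor path, so it is the unique smallest valid adjustment set.

{Aj, Sa}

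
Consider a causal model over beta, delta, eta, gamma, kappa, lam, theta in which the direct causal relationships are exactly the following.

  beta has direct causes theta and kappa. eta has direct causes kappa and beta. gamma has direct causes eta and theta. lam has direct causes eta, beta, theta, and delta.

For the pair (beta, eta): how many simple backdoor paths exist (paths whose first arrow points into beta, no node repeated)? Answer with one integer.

3

A backdoor path from beta to eta is any simple undirected path whose first edge points into beta (i.e. leaves beta via a parent).
Parents of beta: {kappa, theta}.
Enumerating:
  P1: beta <- theta -> lam <- eta
  P2: beta <- theta -> gamma <- eta
  P3: beta <- kappa -> eta
That exhausts the simple backdoor paths. Count: 3.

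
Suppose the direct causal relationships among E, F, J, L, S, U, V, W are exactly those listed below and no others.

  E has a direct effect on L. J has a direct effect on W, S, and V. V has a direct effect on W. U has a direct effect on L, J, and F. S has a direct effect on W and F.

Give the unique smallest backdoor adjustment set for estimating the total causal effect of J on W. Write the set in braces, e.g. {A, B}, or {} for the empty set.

Variables eligible for adjustment (non-descendants of J, excluding J and W): {E, L, U}.
Backdoor paths from J to W:
  P1: J <- U -> F <- S -> W
Each backdoor path contains an unconditioned collider, so every path is already blocked with the empty conditioning set:
  P1: blocked at collider F (neither it nor any descendant is in the conditioning set).
The empty set is therefore the unique smallest valid set.

{}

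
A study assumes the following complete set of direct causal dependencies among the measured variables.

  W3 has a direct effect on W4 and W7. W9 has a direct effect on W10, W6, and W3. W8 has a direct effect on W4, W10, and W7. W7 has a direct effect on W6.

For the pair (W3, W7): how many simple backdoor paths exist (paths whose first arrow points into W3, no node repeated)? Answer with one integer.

A backdoor path from W3 to W7 is any simple undirected path whose first edge points into W3 (i.e. leaves W3 via a parent).
Parents of W3: {W9}.
Enumerating:
  P1: W3 <- W9 -> W6 <- W7
  P2: W3 <- W9 -> W10 <- W8 -> W7
That exhausts the simple backdoor paths. Count: 2.

2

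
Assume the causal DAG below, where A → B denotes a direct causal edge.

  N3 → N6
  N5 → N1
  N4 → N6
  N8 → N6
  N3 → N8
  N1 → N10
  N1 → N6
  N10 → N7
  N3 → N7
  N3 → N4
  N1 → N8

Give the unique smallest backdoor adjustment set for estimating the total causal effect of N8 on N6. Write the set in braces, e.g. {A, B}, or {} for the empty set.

{N1, N3}

Variables eligible for adjustment (non-descendants of N8, excluding N8 and N6): {N1, N10, N3, N4, N5, N7}.
Backdoor paths from N8 to N6:
  P1: N8 <- N3 -> N4 -> N6
  P2: N8 <- N3 -> N7 <- N10 <- N1 -> N6
  P3: N8 <- N3 -> N6
  P4: N8 <- N1 -> N10 -> N7 <- N3 -> N4 -> N6
  P5: N8 <- N1 -> N10 -> N7 <- N3 -> N6
  P6: N8 <- N1 -> N6
The empty set is not sufficient: P1 (N8 <- N3 -> N4 -> N6) has no collider blocking it and no conditioned non-collider, so it is open.
Try {N1, N3}:
  P1: blocked at fork node N3 ∈ conditioning set.
  P2: blocked at fork node N3 ∈ conditioning set.
  P3: blocked at fork node N3 ∈ conditioning set.
  P4: blocked at fork node N1 ∈ conditioning set.
  P5: blocked at fork node N1 ∈ conditioning set.
  P6: blocked at fork node N1 ∈ conditioning set.
{N1, N3} contains no descendant of N8 and blocks every backdoor path.
Every element of {N1, N3} is needed (dropping N1 leaves P6 open; dropping N3 leaves P1 open), so no proper subset is valid.
Among all size-2 subsets of the eligible variables, only {N1, N3} blocks every backdoor path, so it is the unique smallest valid adjustment set.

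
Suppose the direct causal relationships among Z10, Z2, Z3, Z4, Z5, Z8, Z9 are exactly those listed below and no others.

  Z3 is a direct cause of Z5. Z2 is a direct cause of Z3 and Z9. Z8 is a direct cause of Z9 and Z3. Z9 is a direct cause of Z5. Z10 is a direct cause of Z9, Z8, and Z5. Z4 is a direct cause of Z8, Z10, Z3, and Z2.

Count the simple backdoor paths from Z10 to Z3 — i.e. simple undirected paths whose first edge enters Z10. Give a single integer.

7

A backdoor path from Z10 to Z3 is any simple undirected path whose first edge points into Z10 (i.e. leaves Z10 via a parent).
Parents of Z10: {Z4}.
Enumerating:
  P1: Z10 <- Z4 -> Z2 -> Z9 <- Z8 -> Z3
  P2: Z10 <- Z4 -> Z2 -> Z9 -> Z5 <- Z3
  P3: Z10 <- Z4 -> Z2 -> Z3
  P4: Z10 <- Z4 -> Z8 -> Z9 <- Z2 -> Z3
  P5: Z10 <- Z4 -> Z8 -> Z9 -> Z5 <- Z3
  P6: Z10 <- Z4 -> Z8 -> Z3
  P7: Z10 <- Z4 -> Z3
That exhausts the simple backdoor paths. Count: 7.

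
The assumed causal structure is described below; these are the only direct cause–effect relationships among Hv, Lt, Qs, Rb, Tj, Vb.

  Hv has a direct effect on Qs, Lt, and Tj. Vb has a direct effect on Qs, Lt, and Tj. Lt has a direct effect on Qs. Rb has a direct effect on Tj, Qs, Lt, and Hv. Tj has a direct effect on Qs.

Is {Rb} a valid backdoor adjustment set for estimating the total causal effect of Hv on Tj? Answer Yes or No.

Yes

Backdoor paths from Hv to Tj (paths whose first edge points into Hv):
  P1: Hv <- Rb -> Tj
  P2: Hv <- Rb -> Lt <- Vb -> Tj
  P3: Hv <- Rb -> Lt <- Vb -> Qs <- Tj
  P4: Hv <- Rb -> Lt -> Qs <- Vb -> Tj
  P5: Hv <- Rb -> Lt -> Qs <- Tj
  P6: Hv <- Rb -> Qs <- Vb -> Tj
  P7: Hv <- Rb -> Qs <- Tj
  P8: Hv <- Rb -> Qs <- Lt <- Vb -> Tj
Condition 1 (no descendant of Hv in the set): holds — descendants of Hv are {Lt, Qs, Tj}; none are in {Rb}.
Condition 2 (every backdoor path blocked by {Rb}):
  P1: blocked at fork node Rb ∈ conditioning set.
  P2: blocked at fork node Rb ∈ conditioning set.
  P3: blocked at fork node Rb ∈ conditioning set.
  P4: blocked at fork node Rb ∈ conditioning set.
  P5: blocked at fork node Rb ∈ conditioning set.
  P6: blocked at fork node Rb ∈ conditioning set.
  P7: blocked at fork node Rb ∈ conditioning set.
  P8: blocked at fork node Rb ∈ conditioning set.
{Rb} satisfies the backdoor criterion.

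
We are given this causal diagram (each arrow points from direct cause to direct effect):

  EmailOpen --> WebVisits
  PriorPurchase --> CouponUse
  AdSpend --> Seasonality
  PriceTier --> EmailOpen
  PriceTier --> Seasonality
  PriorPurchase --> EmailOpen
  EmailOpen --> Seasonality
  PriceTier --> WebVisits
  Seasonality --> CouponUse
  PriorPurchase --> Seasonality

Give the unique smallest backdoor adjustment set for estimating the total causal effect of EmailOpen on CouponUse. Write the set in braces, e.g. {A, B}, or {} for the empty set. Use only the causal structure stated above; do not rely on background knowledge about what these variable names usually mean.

Variables eligible for adjustment (non-descendants of EmailOpen, excluding EmailOpen and CouponUse): {AdSpend, PriceTier, PriorPurchase}.
Backdoor paths from EmailOpen to CouponUse:
  P1: EmailOpen <- PriceTier -> Seasonality <- PriorPurchase -> CouponUse
  P2: EmailOpen <- PriceTier -> Seasonality -> CouponUse
  P3: EmailOpen <- PriorPurchase -> Seasonality -> CouponUse
  P4: EmailOpen <- PriorPurchase -> CouponUse
The empty set is not sufficient: P2 (EmailOpen <- PriceTier -> Seasonality -> CouponUse) has no collider blocking it and no conditioned non-collider, so it is open.
Try {PriceTier, PriorPurchase}:
  P1: blocked at fork node PriceTier ∈ conditioning set.
  P2: blocked at fork node PriceTier ∈ conditioning set.
  P3: blocked at fork node PriorPurchase ∈ conditioning set.
  P4: blocked at fork node PriorPurchase ∈ conditioning set.
{PriceTier, PriorPurchase} contains no descendant of EmailOpen and blocks every backdoor path.
Every element of {PriceTier, PriorPurchase} is needed (dropping PriceTier leaves P2 open; dropping PriorPurchase leaves P3 open), so no proper subset is valid.
Among all size-2 subsets of the eligible variables, only {PriceTier, PriorPurchase} blocks every backdoor path, so it is the unique smallest valid adjustment set.

{PriceTier, PriorPurchase}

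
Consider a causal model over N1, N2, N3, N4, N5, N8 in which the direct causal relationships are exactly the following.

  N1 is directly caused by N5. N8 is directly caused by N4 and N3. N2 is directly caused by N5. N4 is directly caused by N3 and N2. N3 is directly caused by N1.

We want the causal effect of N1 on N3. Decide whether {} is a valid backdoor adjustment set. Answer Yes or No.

Yes

Backdoor paths from N1 to N3 (paths whose first edge points into N1):
  P1: N1 <- N5 -> N2 -> N4 <- N3
  P2: N1 <- N5 -> N2 -> N4 -> N8 <- N3
Condition 1 (no descendant of N1 in the set): holds — descendants of N1 are {N3, N4, N8}; none are in {}.
Condition 2 (every backdoor path blocked by {}):
  P1: blocked at collider N4 (neither it nor any descendant is in the conditioning set).
  P2: blocked at collider N8 (neither it nor any descendant is in the conditioning set).
{} satisfies the backdoor criterion.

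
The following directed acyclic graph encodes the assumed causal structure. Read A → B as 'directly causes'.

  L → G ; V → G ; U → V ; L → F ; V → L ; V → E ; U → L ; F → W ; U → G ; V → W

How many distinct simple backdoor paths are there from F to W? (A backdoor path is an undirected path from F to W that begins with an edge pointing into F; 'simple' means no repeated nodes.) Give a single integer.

A backdoor path from F to W is any simple undirected path whose first edge points into F (i.e. leaves F via a parent).
Parents of F: {L}.
Enumerating:
  P1: F <- L <- U -> V -> W
  P2: F <- L <- U -> G <- V -> W
  P3: F <- L <- V -> W
  P4: F <- L -> G <- U -> V -> W
  P5: F <- L -> G <- V -> W
That exhausts the simple backdoor paths. Count: 5.

5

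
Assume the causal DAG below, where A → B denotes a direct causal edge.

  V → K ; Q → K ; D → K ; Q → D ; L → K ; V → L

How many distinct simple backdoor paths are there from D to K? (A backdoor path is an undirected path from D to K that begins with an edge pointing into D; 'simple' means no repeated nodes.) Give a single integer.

A backdoor path from D to K is any simple undirected path whose first edge points into D (i.e. leaves D via a parent).
Parents of D: {Q}.
Enumerating:
  P1: D <- Q -> K
That exhausts the simple backdoor paths. Count: 1.

1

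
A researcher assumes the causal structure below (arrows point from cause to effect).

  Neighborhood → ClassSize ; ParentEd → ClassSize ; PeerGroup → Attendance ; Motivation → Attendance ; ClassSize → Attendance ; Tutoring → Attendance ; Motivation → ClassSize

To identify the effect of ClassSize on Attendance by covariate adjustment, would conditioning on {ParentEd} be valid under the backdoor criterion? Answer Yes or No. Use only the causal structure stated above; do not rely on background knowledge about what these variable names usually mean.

No

Backdoor paths from ClassSize to Attendance (paths whose first edge points into ClassSize):
  P1: ClassSize <- Motivation -> Attendance
Condition 1 (no descendant of ClassSize in the set): holds — descendants of ClassSize are {Attendance}; none are in {ParentEd}.
Condition 2 (every backdoor path blocked by {ParentEd}):
  P1: open — no interior node is in the conditioning set.
{ParentEd} does not satisfy the backdoor criterion.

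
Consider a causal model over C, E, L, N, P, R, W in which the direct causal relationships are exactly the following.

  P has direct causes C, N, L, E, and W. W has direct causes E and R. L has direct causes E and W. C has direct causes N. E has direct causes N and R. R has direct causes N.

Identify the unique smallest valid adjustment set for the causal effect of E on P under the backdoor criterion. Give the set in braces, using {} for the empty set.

Variables eligible for adjustment (non-descendants of E, excluding E and P): {C, N, R}.
Backdoor paths from E to P:
  P1: E <- N -> R -> W -> L -> P
  P2: E <- N -> R -> W -> P
  P3: E <- N -> C -> P
  P4: E <- N -> P
  P5: E <- R <- N -> C -> P
  P6: E <- R <- N -> P
  P7: E <- R -> W -> L -> P
  P8: E <- R -> W -> P
The empty set is not sufficient: P1 (E <- N -> R -> W -> L -> P) has no collider blocking it and no conditioned non-collider, so it is open.
Try {N, R}:
  P1: blocked at fork node N ∈ conditioning set.
  P2: blocked at fork node N ∈ conditioning set.
  P3: blocked at fork node N ∈ conditioning set.
  P4: blocked at fork node N ∈ conditioning set.
  P5: blocked at chain node R ∈ conditioning set.
  P6: blocked at chain node R ∈ conditioning set.
  P7: blocked at fork node R ∈ conditioning set.
  P8: blocked at fork node R ∈ conditioning set.
{N, R} contains no descendant of E and blocks every backdoor path.
Every element of {N, R} is needed (dropping N leaves P3 open; dropping R leaves P7 open), so no proper subset is valid.
Among all size-2 subsets of the eligible variables, only {N, R} blocks every backdoor path, so it is the unique smallest valid adjustment set.

{N, R}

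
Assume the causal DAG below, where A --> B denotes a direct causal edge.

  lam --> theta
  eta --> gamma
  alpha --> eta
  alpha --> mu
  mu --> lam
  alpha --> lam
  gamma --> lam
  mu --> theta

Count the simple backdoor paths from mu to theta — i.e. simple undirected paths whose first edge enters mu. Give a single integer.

A backdoor path from mu to theta is any simple undirected path whose first edge points into mu (i.e. leaves mu via a parent).
Parents of mu: {alpha}.
Enumerating:
  P1: mu <- alpha -> eta -> gamma -> lam -> theta
  P2: mu <- alpha -> lam -> theta
That exhausts the simple backdoor paths. Count: 2.

2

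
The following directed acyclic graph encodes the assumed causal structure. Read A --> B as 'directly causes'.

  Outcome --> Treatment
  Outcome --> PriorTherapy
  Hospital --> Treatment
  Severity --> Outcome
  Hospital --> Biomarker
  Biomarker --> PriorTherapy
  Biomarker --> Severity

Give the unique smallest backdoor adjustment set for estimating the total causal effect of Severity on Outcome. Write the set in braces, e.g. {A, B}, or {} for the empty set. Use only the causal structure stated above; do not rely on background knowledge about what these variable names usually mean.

Variables eligible for adjustment (non-descendants of Severity, excluding Severity and Outcome): {Biomarker, Hospital}.
Backdoor paths from Severity to Outcome:
  P1: Severity <- Biomarker <- Hospital -> Treatment <- Outcome
  P2: Severity <- Biomarker -> PriorTherapy <- Outcome
Each backdoor path contains an unconditioned collider, so every path is already blocked with the empty conditioning set:
  P1: blocked at collider Treatment (neither it nor any descendant is in the conditioning set).
  P2: blocked at collider PriorTherapy (neither it nor any descendant is in the conditioning set).
The empty set is therefore the unique smallest valid set.

{}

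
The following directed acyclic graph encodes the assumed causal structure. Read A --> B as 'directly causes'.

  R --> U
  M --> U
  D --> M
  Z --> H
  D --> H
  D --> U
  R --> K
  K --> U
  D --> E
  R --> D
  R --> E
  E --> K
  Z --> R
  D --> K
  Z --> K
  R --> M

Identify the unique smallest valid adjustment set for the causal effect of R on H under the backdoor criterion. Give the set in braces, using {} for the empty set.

{Z}

Variables eligible for adjustment (non-descendants of R, excluding R and H): {Z}.
Backdoor paths from R to H:
  P1: R <- Z -> K <- D -> H
  P2: R <- Z -> K <- E <- D -> H
  P3: R <- Z -> K -> U <- D -> H
  P4: R <- Z -> K -> U <- M <- D -> H
  P5: R <- Z -> H
The empty set is not sufficient: P5 (R <- Z -> H) has no collider blocking it and no conditioned non-collider, so it is open.
Try {Z}:
  P1: blocked at fork node Z ∈ conditioning set.
  P2: blocked at fork node Z ∈ conditioning set.
  P3: blocked at fork node Z ∈ conditioning set.
  P4: blocked at fork node Z ∈ conditioning set.
  P5: blocked at fork node Z ∈ conditioning set.
{Z} contains no descendant of R and blocks every backdoor path.
{Z} is the unique smallest valid adjustment set.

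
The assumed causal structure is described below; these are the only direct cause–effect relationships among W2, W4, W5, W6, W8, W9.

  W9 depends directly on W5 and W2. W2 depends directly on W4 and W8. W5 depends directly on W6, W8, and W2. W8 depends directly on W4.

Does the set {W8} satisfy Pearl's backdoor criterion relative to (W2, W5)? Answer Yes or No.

Backdoor paths from W2 to W5 (paths whose first edge points into W2):
  P1: W2 <- W4 -> W8 -> W5
  P2: W2 <- W8 -> W5
Condition 1 (no descendant of W2 in the set): holds — descendants of W2 are {W5, W9}; none are in {W8}.
Condition 2 (every backdoor path blocked by {W8}):
  P1: blocked at chain node W8 ∈ conditioning set.
  P2: blocked at fork node W8 ∈ conditioning set.
{W8} satisfies the backdoor criterion.

Yes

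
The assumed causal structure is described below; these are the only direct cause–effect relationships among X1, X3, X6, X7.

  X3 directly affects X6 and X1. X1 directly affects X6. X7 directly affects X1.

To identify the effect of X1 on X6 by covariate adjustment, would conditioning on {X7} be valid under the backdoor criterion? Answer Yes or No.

No

Backdoor paths from X1 to X6 (paths whose first edge points into X1):
  P1: X1 <- X3 -> X6
Condition 1 (no descendant of X1 in the set): holds — descendants of X1 are {X6}; none are in {X7}.
Condition 2 (every backdoor path blocked by {X7}):
  P1: open — no interior node is in the conditioning set.
{X7} does not satisfy the backdoor criterion.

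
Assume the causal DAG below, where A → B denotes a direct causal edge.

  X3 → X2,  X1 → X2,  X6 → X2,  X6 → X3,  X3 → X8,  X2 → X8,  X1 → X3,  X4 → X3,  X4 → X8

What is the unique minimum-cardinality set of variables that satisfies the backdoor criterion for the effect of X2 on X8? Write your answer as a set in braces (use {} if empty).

{X3, X4}

Variables eligible for adjustment (non-descendants of X2, excluding X2 and X8): {X1, X3, X4, X6}.
Backdoor paths from X2 to X8:
  P1: X2 <- X1 -> X3 <- X4 -> X8
  P2: X2 <- X1 -> X3 -> X8
  P3: X2 <- X6 -> X3 <- X4 -> X8
  P4: X2 <- X6 -> X3 -> X8
  P5: X2 <- X3 <- X4 -> X8
  P6: X2 <- X3 -> X8
The empty set is not sufficient: P2 (X2 <- X1 -> X3 -> X8) has no collider blocking it and no conditioned non-collider, so it is open.
Try {X3, X4}:
  P1: blocked at fork node X4 ∈ conditioning set.
  P2: blocked at chain node X3 ∈ conditioning set.
  P3: blocked at fork node X4 ∈ conditioning set.
  P4: blocked at chain node X3 ∈ conditioning set.
  P5: blocked at chain node X3 ∈ conditioning set.
  P6: blocked at fork node X3 ∈ conditioning set.
{X3, X4} contains no descendant of X2 and blocks every backdoor path.
Every element of {X3, X4} is needed (dropping X3 leaves P2 open; dropping X4 leaves P1 open), so no proper subset is valid.
Among all size-2 subsets of the eligible variables, only {X3, X4} blocks every backdoor path, so it is the unique smallest valid adjustment set.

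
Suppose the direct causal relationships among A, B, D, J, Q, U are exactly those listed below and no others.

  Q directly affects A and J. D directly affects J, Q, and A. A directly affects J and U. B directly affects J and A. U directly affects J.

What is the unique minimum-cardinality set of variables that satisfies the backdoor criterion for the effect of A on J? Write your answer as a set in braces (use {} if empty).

{B, D, Q}

Variables eligible for adjustment (non-descendants of A, excluding A and J): {B, D, Q}.
Backdoor paths from A to J:
  P1: A <- D -> Q -> J
  P2: A <- D -> J
  P3: A <- Q <- D -> J
  P4: A <- Q -> J
  P5: A <- B -> J
The empty set is not sufficient: P1 (A <- D -> Q -> J) has no collider blocking it and no conditioned non-collider, so it is open.
Try {B, D, Q}:
  P1: blocked at fork node D ∈ conditioning set.
  P2: blocked at fork node D ∈ conditioning set.
  P3: blocked at chain node Q ∈ conditioning set.
  P4: blocked at fork node Q ∈ conditioning set.
  P5: blocked at fork node B ∈ conditioning set.
{B, D, Q} contains no descendant of A and blocks every backdoor path.
Every element of {B, D, Q} is needed (dropping B leaves P5 open; dropping D leaves P2 open; dropping Q leaves P4 open), so no proper subset is valid.
Among all size-3 subsets of the eligible variables, only {B, D, Q} blocks every backdoor path, so it is the unique smallest valid adjustment set.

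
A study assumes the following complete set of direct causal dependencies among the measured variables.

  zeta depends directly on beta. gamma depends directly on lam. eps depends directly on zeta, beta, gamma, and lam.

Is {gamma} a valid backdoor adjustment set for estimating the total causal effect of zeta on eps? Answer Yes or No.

Backdoor paths from zeta to eps (paths whose first edge points into zeta):
  P1: zeta <- beta -> eps
Condition 1 (no descendant of zeta in the set): holds — descendants of zeta are {eps}; none are in {gamma}.
Condition 2 (every backdoor path blocked by {gamma}):
  P1: open — no interior node is in the conditioning set.
{gamma} does not satisfy the backdoor criterion.

No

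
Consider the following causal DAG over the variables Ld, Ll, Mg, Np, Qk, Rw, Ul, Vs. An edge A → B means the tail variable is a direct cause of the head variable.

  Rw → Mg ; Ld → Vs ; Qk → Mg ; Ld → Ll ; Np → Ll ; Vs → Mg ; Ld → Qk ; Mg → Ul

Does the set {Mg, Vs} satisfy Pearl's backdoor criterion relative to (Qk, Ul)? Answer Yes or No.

Backdoor paths from Qk to Ul (paths whose first edge points into Qk):
  P1: Qk <- Ld -> Vs -> Mg -> Ul
Condition 1 (no descendant of Qk in the set): FAILS — Mg is a descendant of Qk.
Condition 2 (every backdoor path blocked by {Mg, Vs}):
  P1: blocked at chain node Vs ∈ conditioning set.
{Mg, Vs} does not satisfy the backdoor criterion.

No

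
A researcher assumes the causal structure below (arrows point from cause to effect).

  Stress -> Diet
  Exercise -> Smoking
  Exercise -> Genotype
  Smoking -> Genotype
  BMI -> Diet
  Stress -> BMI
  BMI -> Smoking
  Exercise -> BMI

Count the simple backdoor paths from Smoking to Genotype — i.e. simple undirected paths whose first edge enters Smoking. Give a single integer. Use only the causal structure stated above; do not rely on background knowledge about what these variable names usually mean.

2

A backdoor path from Smoking to Genotype is any simple undirected path whose first edge points into Smoking (i.e. leaves Smoking via a parent).
Parents of Smoking: {BMI, Exercise}.
Enumerating:
  P1: Smoking <- Exercise -> Genotype
  P2: Smoking <- BMI <- Exercise -> Genotype
That exhausts the simple backdoor paths. Count: 2.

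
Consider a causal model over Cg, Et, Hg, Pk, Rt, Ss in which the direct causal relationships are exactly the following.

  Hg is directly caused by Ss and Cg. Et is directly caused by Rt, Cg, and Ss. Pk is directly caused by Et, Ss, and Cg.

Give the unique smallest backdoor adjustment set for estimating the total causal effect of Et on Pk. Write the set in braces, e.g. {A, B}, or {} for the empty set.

Variables eligible for adjustment (non-descendants of Et, excluding Et and Pk): {Cg, Hg, Rt, Ss}.
Backdoor paths from Et to Pk:
  P1: Et <- Ss -> Hg <- Cg -> Pk
  P2: Et <- Ss -> Pk
  P3: Et <- Cg -> Hg <- Ss -> Pk
  P4: Et <- Cg -> Pk
The empty set is not sufficient: P2 (Et <- Ss -> Pk) has no collider blocking it and no conditioned non-collider, so it is open.
Try {Cg, Ss}:
  P1: blocked at fork node Ss ∈ conditioning set.
  P2: blocked at fork node Ss ∈ conditioning set.
  P3: blocked at fork node Cg ∈ conditioning set.
  P4: blocked at fork node Cg ∈ conditioning set.
{Cg, Ss} contains no descendant of Et and blocks every backdoor path.
Every element of {Cg, Ss} is needed (dropping Cg leaves P4 open; dropping Ss leaves P2 open), so no proper subset is valid.
Among all size-2 subsets of the eligible variables, only {Cg, Ss} blocks every backdoor path, so it is the unique smallest valid adjustment set.

{Cg, Ss}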